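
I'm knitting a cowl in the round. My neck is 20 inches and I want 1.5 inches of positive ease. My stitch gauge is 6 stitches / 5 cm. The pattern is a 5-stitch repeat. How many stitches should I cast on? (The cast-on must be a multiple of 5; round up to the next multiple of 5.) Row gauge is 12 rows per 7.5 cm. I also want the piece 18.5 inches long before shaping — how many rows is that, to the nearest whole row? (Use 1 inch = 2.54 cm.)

Finished = 20 + 1.5 = 21.5 inches.
21.5 inches × 2.54 = 54.61 cm.
6/5 = 1.2 sts per cm; 54.61 × 1.2 = 65.53 sts.
Next multiple of 5 → 70.
18.5 inches = 46.99 cm; × 1.6 = 75.18 → 75 rows.

Cast on 70 stitches; work 75 rows.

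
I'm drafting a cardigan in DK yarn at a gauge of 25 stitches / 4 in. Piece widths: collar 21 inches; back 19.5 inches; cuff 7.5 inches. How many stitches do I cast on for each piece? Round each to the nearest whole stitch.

Rate = 25/4 = 6.25 sts per in.
collar: 21 × 6.25 = 131.25 → 131.
back: 19.5 × 6.25 = 121.88 → 122.
cuff: 7.5 × 6.25 = 46.88 → 47.

collar 131; back 122; cuff 47.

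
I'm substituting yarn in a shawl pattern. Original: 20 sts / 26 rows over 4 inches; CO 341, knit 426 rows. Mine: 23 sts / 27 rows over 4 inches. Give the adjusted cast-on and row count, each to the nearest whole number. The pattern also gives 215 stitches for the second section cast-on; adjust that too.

Stitches: 341 × 23/20 = 392.15 → 392.
Rows: 426 × 27/26 = 442.38 → 442.
second section cast-on: 215 × 23/20 = 247.25 → 247.

Cast on 392 stitches; work 442 rows; second section cast-on 247 stitches.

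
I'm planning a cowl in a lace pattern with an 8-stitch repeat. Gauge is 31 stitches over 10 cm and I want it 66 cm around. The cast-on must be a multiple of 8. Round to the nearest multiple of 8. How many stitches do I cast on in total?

31 / 10 = 3.1 sts per cm.
66 × 3.1 = 204.60 sts.
Nearest multiple of 8: 208.

CO 208 sts.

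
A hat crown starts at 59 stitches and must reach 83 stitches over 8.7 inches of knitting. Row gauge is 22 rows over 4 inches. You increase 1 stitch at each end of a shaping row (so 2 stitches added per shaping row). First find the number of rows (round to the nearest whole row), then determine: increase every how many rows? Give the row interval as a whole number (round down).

Increase every 4th row.

Rows = 8.7 × 5.5 = 47.8 → 48 rows.
Stitches to add: 24 → 12 shaping rows (at 2 st each).
48 / 12 = 4.00 → every 4 rows.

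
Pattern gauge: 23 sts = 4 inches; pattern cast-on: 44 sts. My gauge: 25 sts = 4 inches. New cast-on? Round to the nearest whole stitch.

Scale factor = 25 / 23 = 1.087.
44 × 25 / 23 = 47.83 sts.
→ 48 sts.

CO 48 sts.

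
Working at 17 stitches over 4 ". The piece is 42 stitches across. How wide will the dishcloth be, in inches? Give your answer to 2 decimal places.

17 stitches / 4 inch = 4.25 stitches per inch.
42 / 4.25 = 9.882 inches.

9.88 inches.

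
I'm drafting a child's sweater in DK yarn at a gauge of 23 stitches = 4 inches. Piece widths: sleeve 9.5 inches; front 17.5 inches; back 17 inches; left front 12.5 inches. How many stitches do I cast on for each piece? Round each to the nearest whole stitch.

Rate = 23/4 = 5.75 sts per in.
sleeve: 9.5 × 5.75 = 54.62 → 55.
front: 17.5 × 5.75 = 100.62 → 101.
back: 17 × 5.75 = 97.75 → 98.
left front: 12.5 × 5.75 = 71.88 → 72.

sleeve 55; front 101; back 98; left front 72.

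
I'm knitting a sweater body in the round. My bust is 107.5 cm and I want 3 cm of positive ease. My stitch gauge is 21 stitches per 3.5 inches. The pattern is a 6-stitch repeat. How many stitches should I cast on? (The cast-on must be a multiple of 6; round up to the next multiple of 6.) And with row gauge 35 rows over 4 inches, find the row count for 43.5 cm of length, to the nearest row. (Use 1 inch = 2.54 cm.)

Finished = 107.5 + 3 = 110.5 cm.
110.5 cm × 1/2.54 = 43.50 inches.
21/3.5 = 6 sts per in; 43.50 × 6 = 261.02 sts.
Next multiple of 6 → 264.
43.5 cm = 17.13 inches; × 8.75 = 149.85 → 150 rows.

Cast on 264 stitches; work 150 rows.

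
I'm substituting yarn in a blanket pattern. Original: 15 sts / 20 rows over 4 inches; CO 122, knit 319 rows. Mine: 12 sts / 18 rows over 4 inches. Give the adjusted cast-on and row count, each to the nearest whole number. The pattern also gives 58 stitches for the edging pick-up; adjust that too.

Cast on 98 stitches; work 287 rows; edging pick-up 46 stitches.

Stitches: 122 × 12/15 = 97.60 → 98.
Rows: 319 × 18/20 = 287.10 → 287.
edging pick-up: 58 × 12/15 = 46.40 → 46.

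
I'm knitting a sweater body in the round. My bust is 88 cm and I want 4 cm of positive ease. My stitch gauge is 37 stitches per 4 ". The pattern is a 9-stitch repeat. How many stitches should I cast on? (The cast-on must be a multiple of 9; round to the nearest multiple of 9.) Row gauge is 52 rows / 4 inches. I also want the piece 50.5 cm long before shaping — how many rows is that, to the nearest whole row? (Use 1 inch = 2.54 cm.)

Cast on 333 stitches; work 258 rows.

Finished = 88 + 4 = 92 cm.
92 cm × 1/2.54 = 36.22 inches.
37/4 = 9.25 sts per in; 36.22 × 9.25 = 335.04 sts.
Nearest multiple of 9 → 333.
50.5 cm = 19.88 inches; × 13 = 258.46 → 258 rows.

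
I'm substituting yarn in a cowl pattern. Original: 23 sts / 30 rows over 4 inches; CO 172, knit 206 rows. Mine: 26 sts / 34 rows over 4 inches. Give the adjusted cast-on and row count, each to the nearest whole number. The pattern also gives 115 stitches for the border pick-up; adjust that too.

Stitches: 172 × 26/23 = 194.43 → 194.
Rows: 206 × 34/30 = 233.47 → 233.
border pick-up: 115 × 26/23 = 130.00 → 130.

Cast on 194 stitches; work 233 rows; border pick-up 130 stitches.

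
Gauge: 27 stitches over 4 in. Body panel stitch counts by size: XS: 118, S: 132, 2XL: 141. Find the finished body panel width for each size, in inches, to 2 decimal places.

27/4 = 6.75 sts per in.
XS: 118 / 6.75 = 17.481 → 17.48 in.
S: 132 / 6.75 = 19.556 → 19.56 in.
2XL: 141 / 6.75 = 20.889 → 20.89 in.

XS 17.48 inches; S 19.56 inches; 2XL 20.89 inches.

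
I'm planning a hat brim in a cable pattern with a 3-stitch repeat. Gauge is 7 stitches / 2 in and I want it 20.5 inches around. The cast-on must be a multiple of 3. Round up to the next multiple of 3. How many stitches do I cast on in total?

72 stitches.

7 / 2 = 3.5 sts per inch.
20.5 × 3.5 = 71.75 sts.
Next multiple of 3: 72.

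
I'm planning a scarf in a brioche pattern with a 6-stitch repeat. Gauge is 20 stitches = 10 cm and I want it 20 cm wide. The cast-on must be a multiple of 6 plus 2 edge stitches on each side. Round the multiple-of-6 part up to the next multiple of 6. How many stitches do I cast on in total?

20 / 10 = 2 sts per cm.
20 × 2 = 40.00 sts.
Less 4 edge sts → 36.00 for the repeat.
Next multiple of 6: 36.
Add back 4 edge sts → 40.

Cast on 40 stitches.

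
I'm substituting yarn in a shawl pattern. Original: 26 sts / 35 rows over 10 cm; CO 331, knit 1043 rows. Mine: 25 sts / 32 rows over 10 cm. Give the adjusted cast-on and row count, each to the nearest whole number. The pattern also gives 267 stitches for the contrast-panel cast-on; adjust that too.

Cast on 318 stitches; work 954 rows; contrast-panel cast-on 257 stitches.

Stitches: 331 × 25/26 = 318.27 → 318.
Rows: 1043 × 32/35 = 953.60 → 954.
contrast-panel cast-on: 267 × 25/26 = 256.73 → 257.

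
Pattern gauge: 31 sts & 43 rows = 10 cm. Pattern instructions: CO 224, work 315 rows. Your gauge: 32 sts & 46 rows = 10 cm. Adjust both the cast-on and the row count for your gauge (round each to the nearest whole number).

Cast on 231 stitches; work 337 rows.

Stitches: 224 × 32/31 = 231.23 → 231.
Rows: 315 × 46/43 = 336.98 → 337.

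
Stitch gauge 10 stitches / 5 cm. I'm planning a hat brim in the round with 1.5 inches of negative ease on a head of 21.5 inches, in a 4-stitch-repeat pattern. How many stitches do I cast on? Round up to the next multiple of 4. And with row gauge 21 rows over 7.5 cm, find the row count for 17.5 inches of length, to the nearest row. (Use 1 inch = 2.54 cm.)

Cast on 104 stitches; work 124 rows.

Finished = 21.5 − 1.5 = 20 inches.
20 inches × 2.54 = 50.80 cm.
10/5 = 2 sts per cm; 50.80 × 2 = 101.60 sts.
Next multiple of 4 → 104.
17.5 inches = 44.45 cm; × 2.8 = 124.46 → 124 rows.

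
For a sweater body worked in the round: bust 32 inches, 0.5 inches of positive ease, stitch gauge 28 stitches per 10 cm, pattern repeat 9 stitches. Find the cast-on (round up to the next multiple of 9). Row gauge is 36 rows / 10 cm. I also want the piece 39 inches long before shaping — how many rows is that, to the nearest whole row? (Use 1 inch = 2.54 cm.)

Finished = 32 + 0.5 = 32.5 inches.
32.5 inches × 2.54 = 82.55 cm.
28/10 = 2.8 sts per cm; 82.55 × 2.8 = 231.14 sts.
Next multiple of 9 → 234.
39 inches = 99.06 cm; × 3.6 = 356.62 → 357 rows.

Cast on 234 stitches; work 357 rows.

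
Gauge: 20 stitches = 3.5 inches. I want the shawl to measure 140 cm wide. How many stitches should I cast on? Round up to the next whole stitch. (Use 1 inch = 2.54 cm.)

Cast on 315 stitches.

140 cm = 55.12 in.
20 stitches / 3.5 in = 5.714 stitches per inch.
55.12 × 5.714 = 314.96 stitches.
Round up → 315.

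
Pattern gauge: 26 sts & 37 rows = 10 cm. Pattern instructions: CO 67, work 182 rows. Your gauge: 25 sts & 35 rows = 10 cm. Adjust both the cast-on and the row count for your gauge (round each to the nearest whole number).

Stitches: 67 × 25/26 = 64.42 → 64.
Rows: 182 × 35/37 = 172.16 → 172.

Cast on 64 stitches; work 172 rows.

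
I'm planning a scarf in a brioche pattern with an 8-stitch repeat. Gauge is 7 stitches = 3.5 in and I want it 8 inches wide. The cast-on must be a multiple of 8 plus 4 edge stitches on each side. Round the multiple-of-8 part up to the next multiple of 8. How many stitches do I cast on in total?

Cast on 16 stitches.

7 / 3.5 = 2 sts per inch.
8 × 2 = 16.00 sts.
Less 8 edge sts → 8.00 for the repeat.
Next multiple of 8: 8.
Add back 8 edge sts → 16.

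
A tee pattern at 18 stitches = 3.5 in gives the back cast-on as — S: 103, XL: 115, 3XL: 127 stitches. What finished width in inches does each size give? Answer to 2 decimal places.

18/3.5 = 5.143 sts per in.
S: 103 / 5.143 = 20.028 → 20.03 in.
XL: 115 / 5.143 = 22.361 → 22.36 in.
3XL: 127 / 5.143 = 24.694 → 24.69 in.

S 20.03 inches; XL 22.36 inches; 3XL 24.69 inches.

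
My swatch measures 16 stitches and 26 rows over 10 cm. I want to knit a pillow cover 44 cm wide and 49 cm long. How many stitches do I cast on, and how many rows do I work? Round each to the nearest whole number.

Cast on 70 stitches and work 127 rows.

Stitch gauge = 16/10 = 1.6 sts/cm; 44 × 1.6 = 70.40 → 70 sts.
Row gauge = 26/10 = 2.6 rows/cm; 49 × 2.6 = 127.40 → 127 rows.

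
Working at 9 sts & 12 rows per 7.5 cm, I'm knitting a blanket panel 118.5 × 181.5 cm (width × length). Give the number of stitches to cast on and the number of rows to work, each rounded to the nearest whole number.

Cast on 142 stitches and work 290 rows.

Stitch gauge = 9/7.5 = 1.2 sts/cm; 118.5 × 1.2 = 142.20 → 142 sts.
Row gauge = 12/7.5 = 1.6 rows/cm; 181.5 × 1.6 = 290.40 → 290 rows.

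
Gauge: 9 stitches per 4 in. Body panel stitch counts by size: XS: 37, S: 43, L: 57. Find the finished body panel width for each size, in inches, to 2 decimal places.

XS 16.44 inches; S 19.11 inches; L 25.33 inches.

9/4 = 2.25 sts per in.
XS: 37 / 2.25 = 16.444 → 16.44 in.
S: 43 / 2.25 = 19.111 → 19.11 in.
L: 57 / 2.25 = 25.333 → 25.33 in.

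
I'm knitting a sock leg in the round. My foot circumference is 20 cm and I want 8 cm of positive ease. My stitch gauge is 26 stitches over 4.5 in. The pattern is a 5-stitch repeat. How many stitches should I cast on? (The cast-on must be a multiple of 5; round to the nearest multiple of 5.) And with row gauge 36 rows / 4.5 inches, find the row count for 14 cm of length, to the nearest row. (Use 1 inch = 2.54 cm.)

Finished = 20 + 8 = 28 cm.
28 cm × 1/2.54 = 11.02 inches.
26/4.5 = 5.778 sts per in; 11.02 × 5.778 = 63.69 sts.
Nearest multiple of 5 → 65.
14 cm = 5.51 inches; × 8 = 44.09 → 44 rows.

Cast on 65 stitches; work 44 rows.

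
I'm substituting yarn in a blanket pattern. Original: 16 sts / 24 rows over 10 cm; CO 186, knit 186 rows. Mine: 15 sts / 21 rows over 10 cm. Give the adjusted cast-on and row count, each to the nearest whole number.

Stitches: 186 × 15/16 = 174.38 → 174.
Rows: 186 × 21/24 = 162.75 → 163.

Cast on 174 stitches; work 163 rows.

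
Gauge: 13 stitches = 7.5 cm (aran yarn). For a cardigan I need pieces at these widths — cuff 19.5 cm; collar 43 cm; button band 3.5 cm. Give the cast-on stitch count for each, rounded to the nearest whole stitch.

Rate = 13/7.5 = 1.733 sts per cm.
cuff: 19.5 × 1.733 = 33.80 → 34.
collar: 43 × 1.733 = 74.53 → 75.
button band: 3.5 × 1.733 = 6.07 → 6.

cuff 34; collar 75; button band 6.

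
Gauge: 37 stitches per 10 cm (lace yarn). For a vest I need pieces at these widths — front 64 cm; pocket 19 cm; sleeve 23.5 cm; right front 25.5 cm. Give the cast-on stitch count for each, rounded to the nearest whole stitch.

front 237; pocket 70; sleeve 87; right front 94.

Rate = 37/10 = 3.7 sts per cm.
front: 64 × 3.7 = 236.80 → 237.
pocket: 19 × 3.7 = 70.30 → 70.
sleeve: 23.5 × 3.7 = 86.95 → 87.
right front: 25.5 × 3.7 = 94.35 → 94.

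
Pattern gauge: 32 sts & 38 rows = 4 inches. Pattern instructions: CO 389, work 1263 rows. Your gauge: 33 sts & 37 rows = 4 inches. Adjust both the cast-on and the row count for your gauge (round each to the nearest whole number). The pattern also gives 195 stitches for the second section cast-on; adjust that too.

Stitches: 389 × 33/32 = 401.16 → 401.
Rows: 1263 × 37/38 = 1229.76 → 1230.
second section cast-on: 195 × 33/32 = 201.09 → 201.

Cast on 401 stitches; work 1230 rows; second section cast-on 201 stitches.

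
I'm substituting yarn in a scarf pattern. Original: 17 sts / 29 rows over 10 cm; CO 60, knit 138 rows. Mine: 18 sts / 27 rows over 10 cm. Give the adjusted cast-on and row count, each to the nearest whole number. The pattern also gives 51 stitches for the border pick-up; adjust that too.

Cast on 64 stitches; work 128 rows; border pick-up 54 stitches.

Stitches: 60 × 18/17 = 63.53 → 64.
Rows: 138 × 27/29 = 128.48 → 128.
border pick-up: 51 × 18/17 = 54.00 → 54.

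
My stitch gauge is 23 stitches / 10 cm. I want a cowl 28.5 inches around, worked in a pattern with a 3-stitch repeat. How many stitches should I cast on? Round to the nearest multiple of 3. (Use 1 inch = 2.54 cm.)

Cast on 165 stitches.

28.5 in = 28.5 × 2.54 = 72.39 cm.
23 / 10 = 2.3 sts/cm.
72.39 × 2.3 = 166.50 sts.
→ 165.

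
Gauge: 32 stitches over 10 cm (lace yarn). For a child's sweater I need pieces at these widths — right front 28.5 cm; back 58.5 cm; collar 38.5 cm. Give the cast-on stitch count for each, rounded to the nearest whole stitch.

right front 91; back 187; collar 123.

Rate = 32/10 = 3.2 sts per cm.
right front: 28.5 × 3.2 = 91.20 → 91.
back: 58.5 × 3.2 = 187.20 → 187.
collar: 38.5 × 3.2 = 123.20 → 123.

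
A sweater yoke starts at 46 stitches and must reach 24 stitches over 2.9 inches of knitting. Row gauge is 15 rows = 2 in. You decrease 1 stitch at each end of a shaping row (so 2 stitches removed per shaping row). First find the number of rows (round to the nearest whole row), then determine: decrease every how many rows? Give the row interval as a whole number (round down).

Decrease every 2nd row.

Rows = 2.9 × 7.5 = 21.8 → 22 rows.
Stitches to remove: 22 → 11 shaping rows (at 2 st each).
22 / 11 = 2.00 → every 2 rows.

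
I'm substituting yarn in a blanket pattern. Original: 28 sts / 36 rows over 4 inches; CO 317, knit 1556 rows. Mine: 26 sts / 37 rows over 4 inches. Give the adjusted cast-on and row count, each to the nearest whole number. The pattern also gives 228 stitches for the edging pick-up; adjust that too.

Stitches: 317 × 26/28 = 294.36 → 294.
Rows: 1556 × 37/36 = 1599.22 → 1599.
edging pick-up: 228 × 26/28 = 211.71 → 212.

Cast on 294 stitches; work 1599 rows; edging pick-up 212 stitches.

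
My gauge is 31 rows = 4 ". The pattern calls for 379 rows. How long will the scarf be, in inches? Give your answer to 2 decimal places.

48.90 inches.

31 rows / 4 inch = 7.75 rows per inch.
379 / 7.75 = 48.903 inches.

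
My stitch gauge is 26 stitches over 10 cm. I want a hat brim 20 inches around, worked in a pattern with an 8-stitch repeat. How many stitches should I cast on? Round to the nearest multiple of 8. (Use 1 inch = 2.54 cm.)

Cast on 136 stitches.

20 in = 20 × 2.54 = 50.80 cm.
26 / 10 = 2.6 sts/cm.
50.80 × 2.6 = 132.08 sts.
→ 136.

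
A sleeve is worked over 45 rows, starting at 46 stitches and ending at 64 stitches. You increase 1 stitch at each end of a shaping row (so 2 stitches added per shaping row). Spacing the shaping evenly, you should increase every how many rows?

Stitches to add: |64 − 46| = 18.
Shaping rows needed: 18 / 2 = 9.
45 rows / 9 = every 5 rows.

Increase every 5th row.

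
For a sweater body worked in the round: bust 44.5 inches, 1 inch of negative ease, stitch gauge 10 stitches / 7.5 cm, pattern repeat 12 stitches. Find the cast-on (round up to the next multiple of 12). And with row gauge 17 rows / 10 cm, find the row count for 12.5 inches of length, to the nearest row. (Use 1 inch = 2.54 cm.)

Cast on 156 stitches; work 54 rows.

Finished = 44.5 − 1 = 43.5 inches.
43.5 inches × 2.54 = 110.49 cm.
10/7.5 = 1.333 sts per cm; 110.49 × 1.333 = 147.32 sts.
Next multiple of 12 → 156.
12.5 inches = 31.75 cm; × 1.7 = 53.98 → 54 rows.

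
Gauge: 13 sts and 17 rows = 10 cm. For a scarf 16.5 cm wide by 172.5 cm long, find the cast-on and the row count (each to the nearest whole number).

Stitch gauge = 13/10 = 1.3 sts/cm; 16.5 × 1.3 = 21.45 → 21 sts.
Row gauge = 17/10 = 1.7 rows/cm; 172.5 × 1.7 = 293.25 → 293 rows.

Cast on 21 stitches and work 293 rows.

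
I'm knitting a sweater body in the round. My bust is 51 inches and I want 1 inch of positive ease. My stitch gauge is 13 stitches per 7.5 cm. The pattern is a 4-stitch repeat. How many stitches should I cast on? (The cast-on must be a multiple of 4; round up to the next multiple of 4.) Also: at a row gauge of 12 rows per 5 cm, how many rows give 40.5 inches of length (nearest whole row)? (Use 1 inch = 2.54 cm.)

Finished = 51 + 1 = 52 inches.
52 inches × 2.54 = 132.08 cm.
13/7.5 = 1.733 sts per cm; 132.08 × 1.733 = 228.94 sts.
Next multiple of 4 → 232.
40.5 inches = 102.87 cm; × 2.4 = 246.89 → 247 rows.

Cast on 232 stitches; work 247 rows.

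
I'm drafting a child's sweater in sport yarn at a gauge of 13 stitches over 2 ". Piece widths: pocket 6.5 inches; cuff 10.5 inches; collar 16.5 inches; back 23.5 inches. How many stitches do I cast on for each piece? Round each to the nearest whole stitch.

Rate = 13/2 = 6.5 sts per in.
pocket: 6.5 × 6.5 = 42.25 → 42.
cuff: 10.5 × 6.5 = 68.25 → 68.
collar: 16.5 × 6.5 = 107.25 → 107.
back: 23.5 × 6.5 = 152.75 → 153.

pocket 42; cuff 68; collar 107; back 153.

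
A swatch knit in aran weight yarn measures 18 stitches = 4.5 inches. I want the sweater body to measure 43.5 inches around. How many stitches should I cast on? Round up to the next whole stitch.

18 stitches / 4.5 in = 4 stitches per inch.
43.5 × 4 = 174.00 stitches.

174 stitches.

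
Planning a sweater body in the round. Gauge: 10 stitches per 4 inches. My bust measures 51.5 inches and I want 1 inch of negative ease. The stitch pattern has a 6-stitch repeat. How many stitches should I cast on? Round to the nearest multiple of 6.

Cast on 126 stitches.

Finished = 51.5 − 1 = 50.5 inches.
10 / 4 = 2.5 sts/in.
50.5 × 2.5 = 126.25 sts.
Nearest multiple of 6: 126.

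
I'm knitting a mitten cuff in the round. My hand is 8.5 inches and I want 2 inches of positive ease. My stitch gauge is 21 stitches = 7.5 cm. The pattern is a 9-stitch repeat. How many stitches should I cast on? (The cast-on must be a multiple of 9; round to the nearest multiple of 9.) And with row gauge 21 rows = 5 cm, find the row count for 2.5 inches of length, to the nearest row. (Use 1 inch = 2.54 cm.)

Cast on 72 stitches; work 27 rows.

Finished = 8.5 + 2 = 10.5 inches.
10.5 inches × 2.54 = 26.67 cm.
21/7.5 = 2.8 sts per cm; 26.67 × 2.8 = 74.68 sts.
Nearest multiple of 9 → 72.
2.5 inches = 6.35 cm; × 4.2 = 26.67 → 27 rows.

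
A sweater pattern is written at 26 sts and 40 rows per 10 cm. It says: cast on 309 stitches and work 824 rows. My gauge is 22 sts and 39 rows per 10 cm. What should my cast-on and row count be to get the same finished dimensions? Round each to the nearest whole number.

Cast on 261 stitches; work 803 rows.

Stitches: 309 × 22/26 = 261.46 → 261.
Rows: 824 × 39/40 = 803.40 → 803.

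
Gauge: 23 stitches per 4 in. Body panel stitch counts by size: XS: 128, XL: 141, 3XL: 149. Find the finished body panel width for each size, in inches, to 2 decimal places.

23/4 = 5.75 sts per in.
XS: 128 / 5.75 = 22.261 → 22.26 in.
XL: 141 / 5.75 = 24.522 → 24.52 in.
3XL: 149 / 5.75 = 25.913 → 25.91 in.

XS 22.26 inches; XL 24.52 inches; 3XL 25.91 inches.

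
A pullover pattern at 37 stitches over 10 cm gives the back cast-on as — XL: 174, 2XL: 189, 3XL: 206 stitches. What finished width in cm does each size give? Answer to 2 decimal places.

XL 47.03 cm; 2XL 51.08 cm; 3XL 55.68 cm.

37/10 = 3.7 sts per cm.
XL: 174 / 3.7 = 47.027 → 47.03 cm.
2XL: 189 / 3.7 = 51.081 → 51.08 cm.
3XL: 206 / 3.7 = 55.676 → 55.68 cm.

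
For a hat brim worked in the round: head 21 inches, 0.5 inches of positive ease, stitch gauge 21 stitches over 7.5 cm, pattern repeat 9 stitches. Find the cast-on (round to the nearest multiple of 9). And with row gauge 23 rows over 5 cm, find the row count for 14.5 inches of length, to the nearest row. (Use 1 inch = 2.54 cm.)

Cast on 153 stitches; work 169 rows.

Finished = 21 + 0.5 = 21.5 inches.
21.5 inches × 2.54 = 54.61 cm.
21/7.5 = 2.8 sts per cm; 54.61 × 2.8 = 152.91 sts.
Nearest multiple of 9 → 153.
14.5 inches = 36.83 cm; × 4.6 = 169.42 → 169 rows.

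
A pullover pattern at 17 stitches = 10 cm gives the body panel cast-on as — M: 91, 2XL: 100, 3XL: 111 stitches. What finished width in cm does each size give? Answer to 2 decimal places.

M 53.53 cm; 2XL 58.82 cm; 3XL 65.29 cm.

17/10 = 1.7 sts per cm.
M: 91 / 1.7 = 53.529 → 53.53 cm.
2XL: 100 / 1.7 = 58.824 → 58.82 cm.
3XL: 111 / 1.7 = 65.294 → 65.29 cm.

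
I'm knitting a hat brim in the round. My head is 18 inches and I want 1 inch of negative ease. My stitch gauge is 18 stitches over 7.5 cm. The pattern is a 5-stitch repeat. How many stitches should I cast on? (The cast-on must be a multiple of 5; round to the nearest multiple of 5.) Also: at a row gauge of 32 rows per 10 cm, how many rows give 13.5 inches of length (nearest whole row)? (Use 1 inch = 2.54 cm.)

Finished = 18 − 1 = 17 inches.
17 inches × 2.54 = 43.18 cm.
18/7.5 = 2.4 sts per cm; 43.18 × 2.4 = 103.63 sts.
Nearest multiple of 5 → 105.
13.5 inches = 34.29 cm; × 3.2 = 109.73 → 110 rows.

Cast on 105 stitches; work 110 rows.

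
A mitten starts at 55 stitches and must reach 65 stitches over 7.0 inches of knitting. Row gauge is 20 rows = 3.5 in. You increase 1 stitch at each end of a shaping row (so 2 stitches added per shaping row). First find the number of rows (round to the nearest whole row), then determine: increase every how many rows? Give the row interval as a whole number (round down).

Rows = 7.0 × 5.714 = 40.0 → 40 rows.
Stitches to add: 10 → 5 shaping rows (at 2 st each).
40 / 5 = 8.00 → every 8 rows.

Increase every 8th row.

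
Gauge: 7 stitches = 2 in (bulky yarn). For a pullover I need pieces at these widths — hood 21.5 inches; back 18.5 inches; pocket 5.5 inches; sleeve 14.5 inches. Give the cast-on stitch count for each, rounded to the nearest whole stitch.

hood 75; back 65; pocket 19; sleeve 51.

Rate = 7/2 = 3.5 sts per in.
hood: 21.5 × 3.5 = 75.25 → 75.
back: 18.5 × 3.5 = 64.75 → 65.
pocket: 5.5 × 3.5 = 19.25 → 19.
sleeve: 14.5 × 3.5 = 50.75 → 51.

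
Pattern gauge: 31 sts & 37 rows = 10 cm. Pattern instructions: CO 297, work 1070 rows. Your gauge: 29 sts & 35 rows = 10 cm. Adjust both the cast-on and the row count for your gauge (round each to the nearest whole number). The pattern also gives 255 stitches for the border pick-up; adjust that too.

Cast on 278 stitches; work 1012 rows; border pick-up 239 stitches.

Stitches: 297 × 29/31 = 277.84 → 278.
Rows: 1070 × 35/37 = 1012.16 → 1012.
border pick-up: 255 × 29/31 = 238.55 → 239.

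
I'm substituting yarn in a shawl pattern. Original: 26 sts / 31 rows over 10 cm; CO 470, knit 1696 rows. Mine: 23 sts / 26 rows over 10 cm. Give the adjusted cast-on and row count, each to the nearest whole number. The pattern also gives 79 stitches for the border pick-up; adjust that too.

Stitches: 470 × 23/26 = 415.77 → 416.
Rows: 1696 × 26/31 = 1422.45 → 1422.
border pick-up: 79 × 23/26 = 69.88 → 70.

Cast on 416 stitches; work 1422 rows; border pick-up 70 stitches.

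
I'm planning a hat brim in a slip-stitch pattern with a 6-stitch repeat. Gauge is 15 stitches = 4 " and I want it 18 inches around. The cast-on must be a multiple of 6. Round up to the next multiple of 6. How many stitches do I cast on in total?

72 stitches.

15 / 4 = 3.75 sts per inch.
18 × 3.75 = 67.50 sts.
Next multiple of 6: 72.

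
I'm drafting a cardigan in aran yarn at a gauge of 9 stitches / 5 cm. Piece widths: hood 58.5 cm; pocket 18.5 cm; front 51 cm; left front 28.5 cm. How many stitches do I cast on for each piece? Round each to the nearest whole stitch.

Rate = 9/5 = 1.8 sts per cm.
hood: 58.5 × 1.8 = 105.30 → 105.
pocket: 18.5 × 1.8 = 33.30 → 33.
front: 51 × 1.8 = 91.80 → 92.
left front: 28.5 × 1.8 = 51.30 → 51.

hood 105; pocket 33; front 92; left front 51.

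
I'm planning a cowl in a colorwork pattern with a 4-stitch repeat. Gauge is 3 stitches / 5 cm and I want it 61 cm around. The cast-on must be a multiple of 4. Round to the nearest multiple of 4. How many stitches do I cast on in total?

3 / 5 = 0.6 sts per cm.
61 × 0.6 = 36.60 sts.
Nearest multiple of 4: 36.

36 stitches.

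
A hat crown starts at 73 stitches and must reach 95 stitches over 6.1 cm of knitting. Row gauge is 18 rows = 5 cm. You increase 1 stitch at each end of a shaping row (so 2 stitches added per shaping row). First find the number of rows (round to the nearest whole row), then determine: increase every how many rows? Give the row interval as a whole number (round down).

Increase every 2nd row.

Rows = 6.1 × 3.6 = 22.0 → 22 rows.
Stitches to add: 22 → 11 shaping rows (at 2 st each).
22 / 11 = 2.00 → every 2 rows.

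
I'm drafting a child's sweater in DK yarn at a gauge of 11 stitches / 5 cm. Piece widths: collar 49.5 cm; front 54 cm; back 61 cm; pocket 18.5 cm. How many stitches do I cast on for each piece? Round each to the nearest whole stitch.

collar 109; front 119; back 134; pocket 41.

Rate = 11/5 = 2.2 sts per cm.
collar: 49.5 × 2.2 = 108.90 → 109.
front: 54 × 2.2 = 118.80 → 119.
back: 61 × 2.2 = 134.20 → 134.
pocket: 18.5 × 2.2 = 40.70 → 41.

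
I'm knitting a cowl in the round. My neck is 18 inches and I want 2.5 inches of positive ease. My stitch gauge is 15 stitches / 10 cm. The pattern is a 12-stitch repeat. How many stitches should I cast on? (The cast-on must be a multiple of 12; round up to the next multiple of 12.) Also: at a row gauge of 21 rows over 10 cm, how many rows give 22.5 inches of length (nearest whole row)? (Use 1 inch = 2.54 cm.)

Cast on 84 stitches; work 120 rows.

Finished = 18 + 2.5 = 20.5 inches.
20.5 inches × 2.54 = 52.07 cm.
15/10 = 1.5 sts per cm; 52.07 × 1.5 = 78.11 sts.
Next multiple of 12 → 84.
22.5 inches = 57.15 cm; × 2.1 = 120.02 → 120 rows.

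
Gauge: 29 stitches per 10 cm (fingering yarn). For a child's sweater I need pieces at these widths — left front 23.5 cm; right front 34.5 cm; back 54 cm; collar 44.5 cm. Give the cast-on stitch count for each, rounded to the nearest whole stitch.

left front 68; right front 100; back 157; collar 129.

Rate = 29/10 = 2.9 sts per cm.
left front: 23.5 × 2.9 = 68.15 → 68.
right front: 34.5 × 2.9 = 100.05 → 100.
back: 54 × 2.9 = 156.60 → 157.
collar: 44.5 × 2.9 = 129.05 → 129.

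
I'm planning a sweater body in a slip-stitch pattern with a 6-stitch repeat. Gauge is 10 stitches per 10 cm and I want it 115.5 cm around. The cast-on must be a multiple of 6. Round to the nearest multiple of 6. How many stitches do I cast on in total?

Cast on 114 stitches.

10 / 10 = 1 sts per cm.
115.5 × 1 = 115.50 sts.
Nearest multiple of 6: 114.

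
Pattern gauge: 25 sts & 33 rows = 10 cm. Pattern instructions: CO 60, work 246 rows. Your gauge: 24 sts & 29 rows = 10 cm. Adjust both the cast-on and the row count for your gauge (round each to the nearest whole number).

Stitches: 60 × 24/25 = 57.60 → 58.
Rows: 246 × 29/33 = 216.18 → 216.

Cast on 58 stitches; work 216 rows.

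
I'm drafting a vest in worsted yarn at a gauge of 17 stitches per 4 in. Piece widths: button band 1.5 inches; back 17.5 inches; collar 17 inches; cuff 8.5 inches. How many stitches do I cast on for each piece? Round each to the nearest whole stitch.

button band 6; back 74; collar 72; cuff 36.

Rate = 17/4 = 4.25 sts per in.
button band: 1.5 × 4.25 = 6.38 → 6.
back: 17.5 × 4.25 = 74.38 → 74.
collar: 17 × 4.25 = 72.25 → 72.
cuff: 8.5 × 4.25 = 36.12 → 36.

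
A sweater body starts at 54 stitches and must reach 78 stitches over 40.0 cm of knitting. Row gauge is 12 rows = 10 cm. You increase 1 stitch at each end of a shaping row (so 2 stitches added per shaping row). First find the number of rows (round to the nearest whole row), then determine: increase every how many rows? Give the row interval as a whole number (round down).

Rows = 40.0 × 1.2 = 48.0 → 48 rows.
Stitches to add: 24 → 12 shaping rows (at 2 st each).
48 / 12 = 4.00 → every 4 rows.

Increase every 4th row.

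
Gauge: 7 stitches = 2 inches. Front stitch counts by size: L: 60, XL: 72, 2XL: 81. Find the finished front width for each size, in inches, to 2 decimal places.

L 17.14 inches; XL 20.57 inches; 2XL 23.14 inches.

7/2 = 3.5 sts per in.
L: 60 / 3.5 = 17.143 → 17.14 in.
XL: 72 / 3.5 = 20.571 → 20.57 in.
2XL: 81 / 3.5 = 23.143 → 23.14 in.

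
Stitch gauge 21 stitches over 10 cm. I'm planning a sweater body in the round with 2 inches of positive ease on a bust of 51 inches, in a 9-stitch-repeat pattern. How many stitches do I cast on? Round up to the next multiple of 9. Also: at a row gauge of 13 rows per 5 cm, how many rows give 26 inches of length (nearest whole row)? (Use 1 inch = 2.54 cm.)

Cast on 288 stitches; work 172 rows.

Finished = 51 + 2 = 53 inches.
53 inches × 2.54 = 134.62 cm.
21/10 = 2.1 sts per cm; 134.62 × 2.1 = 282.70 sts.
Next multiple of 9 → 288.
26 inches = 66.04 cm; × 2.6 = 171.70 → 172 rows.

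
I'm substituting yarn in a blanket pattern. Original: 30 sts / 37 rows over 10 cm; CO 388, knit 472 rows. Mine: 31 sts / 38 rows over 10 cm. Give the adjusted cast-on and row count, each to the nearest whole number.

Cast on 401 stitches; work 485 rows.

Stitches: 388 × 31/30 = 400.93 → 401.
Rows: 472 × 38/37 = 484.76 → 485.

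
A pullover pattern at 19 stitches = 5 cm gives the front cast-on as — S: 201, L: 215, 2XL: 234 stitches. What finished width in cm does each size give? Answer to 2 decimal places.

19/5 = 3.8 sts per cm.
S: 201 / 3.8 = 52.895 → 52.89 cm.
L: 215 / 3.8 = 56.579 → 56.58 cm.
2XL: 234 / 3.8 = 61.579 → 61.58 cm.

S 52.89 cm; L 56.58 cm; 2XL 61.58 cm.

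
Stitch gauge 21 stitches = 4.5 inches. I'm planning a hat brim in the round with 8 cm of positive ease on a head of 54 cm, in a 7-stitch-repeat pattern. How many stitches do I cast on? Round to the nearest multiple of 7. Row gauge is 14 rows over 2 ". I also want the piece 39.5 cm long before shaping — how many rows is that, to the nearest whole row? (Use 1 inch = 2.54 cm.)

Finished = 54 + 8 = 62 cm.
62 cm × 1/2.54 = 24.41 inches.
21/4.5 = 4.667 sts per in; 24.41 × 4.667 = 113.91 sts.
Nearest multiple of 7 → 112.
39.5 cm = 15.55 inches; × 7 = 108.86 → 109 rows.

Cast on 112 stitches; work 109 rows.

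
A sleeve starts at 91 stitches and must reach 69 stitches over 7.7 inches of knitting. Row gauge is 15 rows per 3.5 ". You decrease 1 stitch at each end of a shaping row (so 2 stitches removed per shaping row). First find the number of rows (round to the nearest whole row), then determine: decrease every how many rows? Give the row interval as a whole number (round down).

Rows = 7.7 × 4.286 = 33.0 → 33 rows.
Stitches to remove: 22 → 11 shaping rows (at 2 st each).
33 / 11 = 3.00 → every 3 rows.

Decrease every 3rd row.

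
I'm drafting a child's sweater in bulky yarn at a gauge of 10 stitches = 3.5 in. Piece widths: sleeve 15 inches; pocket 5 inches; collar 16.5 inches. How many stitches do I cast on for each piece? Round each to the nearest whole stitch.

Rate = 10/3.5 = 2.857 sts per in.
sleeve: 15 × 2.857 = 42.86 → 43.
pocket: 5 × 2.857 = 14.29 → 14.
collar: 16.5 × 2.857 = 47.14 → 47.

sleeve 43; pocket 14; collar 47.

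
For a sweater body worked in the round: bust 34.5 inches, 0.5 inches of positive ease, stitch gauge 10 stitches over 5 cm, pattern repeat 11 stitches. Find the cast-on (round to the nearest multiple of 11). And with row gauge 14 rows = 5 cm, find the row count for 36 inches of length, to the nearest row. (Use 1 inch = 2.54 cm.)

Cast on 176 stitches; work 256 rows.

Finished = 34.5 + 0.5 = 35 inches.
35 inches × 2.54 = 88.90 cm.
10/5 = 2 sts per cm; 88.90 × 2 = 177.80 sts.
Nearest multiple of 11 → 176.
36 inches = 91.44 cm; × 2.8 = 256.03 → 256 rows.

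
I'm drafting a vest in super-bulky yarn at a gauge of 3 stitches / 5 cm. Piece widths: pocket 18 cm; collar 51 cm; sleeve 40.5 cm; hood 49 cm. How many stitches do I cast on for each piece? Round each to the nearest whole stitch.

Rate = 3/5 = 0.6 sts per cm.
pocket: 18 × 0.6 = 10.80 → 11.
collar: 51 × 0.6 = 30.60 → 31.
sleeve: 40.5 × 0.6 = 24.30 → 24.
hood: 49 × 0.6 = 29.40 → 29.

pocket 11; collar 31; sleeve 24; hood 29.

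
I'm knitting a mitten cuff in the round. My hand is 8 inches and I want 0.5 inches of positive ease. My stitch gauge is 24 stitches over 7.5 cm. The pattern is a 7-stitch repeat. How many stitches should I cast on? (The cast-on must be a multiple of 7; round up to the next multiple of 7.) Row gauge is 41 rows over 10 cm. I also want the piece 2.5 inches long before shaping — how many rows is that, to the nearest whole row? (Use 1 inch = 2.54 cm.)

Finished = 8 + 0.5 = 8.5 inches.
8.5 inches × 2.54 = 21.59 cm.
24/7.5 = 3.2 sts per cm; 21.59 × 3.2 = 69.09 sts.
Next multiple of 7 → 70.
2.5 inches = 6.35 cm; × 4.1 = 26.04 → 26 rows.

Cast on 70 stitches; work 26 rows.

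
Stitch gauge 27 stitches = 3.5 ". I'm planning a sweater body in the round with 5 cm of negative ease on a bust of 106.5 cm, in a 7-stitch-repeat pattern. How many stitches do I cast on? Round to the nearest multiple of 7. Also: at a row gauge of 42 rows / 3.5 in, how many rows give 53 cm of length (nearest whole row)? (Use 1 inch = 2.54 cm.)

Cast on 308 stitches; work 250 rows.

Finished = 106.5 − 5 = 101.5 cm.
101.5 cm × 1/2.54 = 39.96 inches.
27/3.5 = 7.714 sts per in; 39.96 × 7.714 = 308.27 sts.
Nearest multiple of 7 → 308.
53 cm = 20.87 inches; × 12 = 250.39 → 250 rows.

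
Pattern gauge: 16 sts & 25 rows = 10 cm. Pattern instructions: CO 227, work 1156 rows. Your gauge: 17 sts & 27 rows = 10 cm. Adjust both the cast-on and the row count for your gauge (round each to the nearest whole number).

Stitches: 227 × 17/16 = 241.19 → 241.
Rows: 1156 × 27/25 = 1248.48 → 1248.

Cast on 241 stitches; work 1248 rows.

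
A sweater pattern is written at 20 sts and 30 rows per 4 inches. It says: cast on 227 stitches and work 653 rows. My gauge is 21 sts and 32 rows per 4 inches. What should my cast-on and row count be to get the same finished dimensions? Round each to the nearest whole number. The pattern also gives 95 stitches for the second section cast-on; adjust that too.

Stitches: 227 × 21/20 = 238.35 → 238.
Rows: 653 × 32/30 = 696.53 → 697.
second section cast-on: 95 × 21/20 = 99.75 → 100.

Cast on 238 stitches; work 697 rows; second section cast-on 100 stitches.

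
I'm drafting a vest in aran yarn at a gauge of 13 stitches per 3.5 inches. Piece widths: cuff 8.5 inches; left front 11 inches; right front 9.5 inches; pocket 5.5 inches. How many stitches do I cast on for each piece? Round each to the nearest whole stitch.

Rate = 13/3.5 = 3.714 sts per in.
cuff: 8.5 × 3.714 = 31.57 → 32.
left front: 11 × 3.714 = 40.86 → 41.
right front: 9.5 × 3.714 = 35.29 → 35.
pocket: 5.5 × 3.714 = 20.43 → 20.

cuff 32; left front 41; right front 35; pocket 20.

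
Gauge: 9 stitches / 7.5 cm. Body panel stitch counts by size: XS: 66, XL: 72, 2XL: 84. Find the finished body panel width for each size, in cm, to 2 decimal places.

XS 55.00 cm; XL 60.00 cm; 2XL 70.00 cm.

9/7.5 = 1.2 sts per cm.
XS: 66 / 1.2 = 55.000 → 55.00 cm.
XL: 72 / 1.2 = 60.000 → 60.00 cm.
2XL: 84 / 1.2 = 70.000 → 70.00 cm.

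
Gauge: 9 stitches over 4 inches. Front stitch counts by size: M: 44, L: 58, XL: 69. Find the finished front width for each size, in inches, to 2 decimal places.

9/4 = 2.25 sts per in.
M: 44 / 2.25 = 19.556 → 19.56 in.
L: 58 / 2.25 = 25.778 → 25.78 in.
XL: 69 / 2.25 = 30.667 → 30.67 in.

M 19.56 inches; L 25.78 inches; XL 30.67 inches.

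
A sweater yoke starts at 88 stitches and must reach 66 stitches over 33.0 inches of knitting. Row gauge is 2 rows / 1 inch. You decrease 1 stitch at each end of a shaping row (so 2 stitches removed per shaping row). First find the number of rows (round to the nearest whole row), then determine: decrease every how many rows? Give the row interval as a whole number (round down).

Decrease every 6th row.

Rows = 33.0 × 2 = 66.0 → 66 rows.
Stitches to remove: 22 → 11 shaping rows (at 2 st each).
66 / 11 = 6.00 → every 6 rows.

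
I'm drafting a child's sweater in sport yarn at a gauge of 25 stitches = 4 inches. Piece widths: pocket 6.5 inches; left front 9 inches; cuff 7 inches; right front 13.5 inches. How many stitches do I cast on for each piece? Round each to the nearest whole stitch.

Rate = 25/4 = 6.25 sts per in.
pocket: 6.5 × 6.25 = 40.62 → 41.
left front: 9 × 6.25 = 56.25 → 56.
cuff: 7 × 6.25 = 43.75 → 44.
right front: 13.5 × 6.25 = 84.38 → 84.

pocket 41; left front 56; cuff 44; right front 84.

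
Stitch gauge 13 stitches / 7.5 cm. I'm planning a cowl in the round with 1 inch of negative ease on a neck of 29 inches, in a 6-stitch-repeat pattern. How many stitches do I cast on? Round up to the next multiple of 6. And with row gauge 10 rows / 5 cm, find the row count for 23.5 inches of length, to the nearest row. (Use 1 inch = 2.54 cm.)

Cast on 126 stitches; work 119 rows.

Finished = 29 − 1 = 28 inches.
28 inches × 2.54 = 71.12 cm.
13/7.5 = 1.733 sts per cm; 71.12 × 1.733 = 123.27 sts.
Next multiple of 6 → 126.
23.5 inches = 59.69 cm; × 2 = 119.38 → 119 rows.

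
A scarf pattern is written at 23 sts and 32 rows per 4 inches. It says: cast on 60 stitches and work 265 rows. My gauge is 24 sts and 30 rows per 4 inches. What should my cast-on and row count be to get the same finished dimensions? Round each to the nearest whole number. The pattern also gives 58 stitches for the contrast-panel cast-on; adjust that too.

Stitches: 60 × 24/23 = 62.61 → 63.
Rows: 265 × 30/32 = 248.44 → 248.
contrast-panel cast-on: 58 × 24/23 = 60.52 → 61.

Cast on 63 stitches; work 248 rows; contrast-panel cast-on 61 stitches.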